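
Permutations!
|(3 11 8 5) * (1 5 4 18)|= |(1 5 3 11 8 4 18)|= 7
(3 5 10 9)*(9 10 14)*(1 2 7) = (1 2 7)(3 5 14 9) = [0, 2, 7, 5, 4, 14, 6, 1, 8, 3, 10, 11, 12, 13, 9]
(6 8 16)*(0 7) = (0 7)(6 8 16) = [7, 1, 2, 3, 4, 5, 8, 0, 16, 9, 10, 11, 12, 13, 14, 15, 6]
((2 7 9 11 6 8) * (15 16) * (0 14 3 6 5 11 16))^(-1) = (0 15 16 9 7 2 8 6 3 14)(5 11)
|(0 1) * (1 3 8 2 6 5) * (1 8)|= 12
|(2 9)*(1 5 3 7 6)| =|(1 5 3 7 6)(2 9)| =10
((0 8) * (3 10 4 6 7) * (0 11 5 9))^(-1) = (0 9 5 11 8)(3 7 6 4 10)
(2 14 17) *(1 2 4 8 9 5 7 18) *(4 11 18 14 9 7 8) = (1 2 9 5 8 7 14 17 11 18) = [0, 2, 9, 3, 4, 8, 6, 14, 7, 5, 10, 18, 12, 13, 17, 15, 16, 11, 1]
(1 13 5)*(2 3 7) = [0, 13, 3, 7, 4, 1, 6, 2, 8, 9, 10, 11, 12, 5] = (1 13 5)(2 3 7)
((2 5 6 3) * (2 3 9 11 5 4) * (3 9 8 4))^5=((2 3 9 11 5 6 8 4))^5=(2 6 9 4 5 3 8 11)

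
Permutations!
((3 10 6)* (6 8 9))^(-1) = ((3 10 8 9 6))^(-1) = (3 6 9 8 10)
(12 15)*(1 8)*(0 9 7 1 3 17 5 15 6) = (0 9 7 1 8 3 17 5 15 12 6) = [9, 8, 2, 17, 4, 15, 0, 1, 3, 7, 10, 11, 6, 13, 14, 12, 16, 5]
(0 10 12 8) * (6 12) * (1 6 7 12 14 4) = (0 10 7 12 8)(1 6 14 4) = [10, 6, 2, 3, 1, 5, 14, 12, 0, 9, 7, 11, 8, 13, 4]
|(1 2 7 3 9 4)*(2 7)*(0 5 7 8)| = 8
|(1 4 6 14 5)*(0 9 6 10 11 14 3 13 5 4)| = |(0 9 6 3 13 5 1)(4 10 11 14)| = 28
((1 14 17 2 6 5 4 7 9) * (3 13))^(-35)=((1 14 17 2 6 5 4 7 9)(3 13))^(-35)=(1 14 17 2 6 5 4 7 9)(3 13)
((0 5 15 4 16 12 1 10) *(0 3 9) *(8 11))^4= (0 16 3 15 1)(4 10 5 12 9)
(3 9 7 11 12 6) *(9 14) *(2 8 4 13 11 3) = [0, 1, 8, 14, 13, 5, 2, 3, 4, 7, 10, 12, 6, 11, 9] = (2 8 4 13 11 12 6)(3 14 9 7)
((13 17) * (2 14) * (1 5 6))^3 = ((1 5 6)(2 14)(13 17))^3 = (2 14)(13 17)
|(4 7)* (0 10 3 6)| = 4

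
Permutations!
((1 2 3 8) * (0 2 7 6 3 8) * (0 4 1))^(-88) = (0 8 2)(1 6 4 7 3)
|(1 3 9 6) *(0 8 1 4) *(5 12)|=14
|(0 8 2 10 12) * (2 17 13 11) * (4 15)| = |(0 8 17 13 11 2 10 12)(4 15)| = 8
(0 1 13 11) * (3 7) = [1, 13, 2, 7, 4, 5, 6, 3, 8, 9, 10, 0, 12, 11] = (0 1 13 11)(3 7)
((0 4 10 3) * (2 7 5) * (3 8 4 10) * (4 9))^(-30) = ((0 10 8 9 4 3)(2 7 5))^(-30) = (10)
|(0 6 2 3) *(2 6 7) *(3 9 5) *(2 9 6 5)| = |(0 7 9 2 6 5 3)| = 7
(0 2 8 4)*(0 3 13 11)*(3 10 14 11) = (0 2 8 4 10 14 11)(3 13) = [2, 1, 8, 13, 10, 5, 6, 7, 4, 9, 14, 0, 12, 3, 11]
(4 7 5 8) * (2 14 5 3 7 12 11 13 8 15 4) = (2 14 5 15 4 12 11 13 8)(3 7) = [0, 1, 14, 7, 12, 15, 6, 3, 2, 9, 10, 13, 11, 8, 5, 4]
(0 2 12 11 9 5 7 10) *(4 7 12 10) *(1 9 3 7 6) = (0 2 10)(1 9 5 12 11 3 7 4 6) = [2, 9, 10, 7, 6, 12, 1, 4, 8, 5, 0, 3, 11]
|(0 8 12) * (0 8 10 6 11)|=4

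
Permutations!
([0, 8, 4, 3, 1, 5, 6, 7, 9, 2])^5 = [0, 1, 2, 3, 4, 5, 6, 7, 8, 9]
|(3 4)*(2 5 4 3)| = 3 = |(2 5 4)|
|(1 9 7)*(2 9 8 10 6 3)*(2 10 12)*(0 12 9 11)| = |(0 12 2 11)(1 8 9 7)(3 10 6)| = 12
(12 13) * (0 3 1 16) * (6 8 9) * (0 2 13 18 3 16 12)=(0 16 2 13)(1 12 18 3)(6 8 9)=[16, 12, 13, 1, 4, 5, 8, 7, 9, 6, 10, 11, 18, 0, 14, 15, 2, 17, 3]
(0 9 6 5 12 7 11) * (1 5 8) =(0 9 6 8 1 5 12 7 11) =[9, 5, 2, 3, 4, 12, 8, 11, 1, 6, 10, 0, 7]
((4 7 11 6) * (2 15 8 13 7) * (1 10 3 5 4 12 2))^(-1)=(1 4 5 3 10)(2 12 6 11 7 13 8 15)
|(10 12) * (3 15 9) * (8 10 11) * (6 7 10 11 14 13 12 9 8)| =|(3 15 8 11 6 7 10 9)(12 14 13)| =24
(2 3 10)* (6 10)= (2 3 6 10)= [0, 1, 3, 6, 4, 5, 10, 7, 8, 9, 2]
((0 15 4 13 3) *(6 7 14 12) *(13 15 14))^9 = (0 12 7 3 14 6 13)(4 15)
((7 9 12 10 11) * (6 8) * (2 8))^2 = (2 6 8)(7 12 11 9 10)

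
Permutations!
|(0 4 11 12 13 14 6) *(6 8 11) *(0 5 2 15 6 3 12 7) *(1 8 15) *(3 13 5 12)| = 13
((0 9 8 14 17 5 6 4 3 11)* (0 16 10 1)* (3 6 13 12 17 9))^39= ((0 3 11 16 10 1)(4 6)(5 13 12 17)(8 14 9))^39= (0 16)(1 11)(3 10)(4 6)(5 17 12 13)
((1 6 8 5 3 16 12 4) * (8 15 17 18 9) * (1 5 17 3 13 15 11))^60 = (18)(3 5 16 13 12 15 4)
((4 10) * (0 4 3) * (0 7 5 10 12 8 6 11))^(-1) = (0 11 6 8 12 4)(3 10 5 7)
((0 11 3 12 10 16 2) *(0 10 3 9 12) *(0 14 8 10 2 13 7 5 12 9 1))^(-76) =(0 1 11)(3 13 14 7 8 5 10 12 16) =((0 11 1)(3 14 8 10 16 13 7 5 12))^(-76)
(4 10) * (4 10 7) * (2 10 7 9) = (2 10 7 4 9) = [0, 1, 10, 3, 9, 5, 6, 4, 8, 2, 7]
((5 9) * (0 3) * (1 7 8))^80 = ((0 3)(1 7 8)(5 9))^80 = (9)(1 8 7)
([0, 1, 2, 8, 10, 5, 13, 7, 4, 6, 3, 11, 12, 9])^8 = [0, 1, 2, 3, 4, 5, 9, 7, 8, 13, 10, 11, 12, 6]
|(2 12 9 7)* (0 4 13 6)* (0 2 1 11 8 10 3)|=13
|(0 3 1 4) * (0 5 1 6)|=|(0 3 6)(1 4 5)|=3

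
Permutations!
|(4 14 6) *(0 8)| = |(0 8)(4 14 6)| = 6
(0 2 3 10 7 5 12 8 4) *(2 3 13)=[3, 1, 13, 10, 0, 12, 6, 5, 4, 9, 7, 11, 8, 2]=(0 3 10 7 5 12 8 4)(2 13)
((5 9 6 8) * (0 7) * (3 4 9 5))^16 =((0 7)(3 4 9 6 8))^16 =(3 4 9 6 8)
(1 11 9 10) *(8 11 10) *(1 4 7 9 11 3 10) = (11)(3 10 4 7 9 8) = [0, 1, 2, 10, 7, 5, 6, 9, 3, 8, 4, 11]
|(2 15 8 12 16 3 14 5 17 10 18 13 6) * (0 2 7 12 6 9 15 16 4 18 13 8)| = |(0 2 16 3 14 5 17 10 13 9 15)(4 18 8 6 7 12)| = 66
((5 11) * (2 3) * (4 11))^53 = (2 3)(4 5 11)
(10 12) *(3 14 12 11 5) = (3 14 12 10 11 5) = [0, 1, 2, 14, 4, 3, 6, 7, 8, 9, 11, 5, 10, 13, 12]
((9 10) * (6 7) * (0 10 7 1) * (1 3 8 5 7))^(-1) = (0 1 9 10)(3 6 7 5 8)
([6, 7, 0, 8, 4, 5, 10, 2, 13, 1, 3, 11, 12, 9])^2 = [10, 2, 6, 13, 4, 5, 3, 0, 9, 7, 8, 11, 12, 1]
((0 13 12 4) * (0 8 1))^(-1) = ((0 13 12 4 8 1))^(-1) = (0 1 8 4 12 13)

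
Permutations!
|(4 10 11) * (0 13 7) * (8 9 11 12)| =6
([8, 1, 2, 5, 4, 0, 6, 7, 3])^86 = (0 3)(5 8)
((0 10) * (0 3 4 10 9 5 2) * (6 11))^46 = (11)(0 5)(2 9)(3 4 10)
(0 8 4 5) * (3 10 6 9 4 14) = (0 8 14 3 10 6 9 4 5) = [8, 1, 2, 10, 5, 0, 9, 7, 14, 4, 6, 11, 12, 13, 3]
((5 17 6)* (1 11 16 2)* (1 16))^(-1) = ((1 11)(2 16)(5 17 6))^(-1) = (1 11)(2 16)(5 6 17)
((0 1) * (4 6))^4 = ((0 1)(4 6))^4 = (6)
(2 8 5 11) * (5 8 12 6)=(2 12 6 5 11)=[0, 1, 12, 3, 4, 11, 5, 7, 8, 9, 10, 2, 6]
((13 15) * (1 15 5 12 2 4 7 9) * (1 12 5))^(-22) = ((1 15 13)(2 4 7 9 12))^(-22) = (1 13 15)(2 9 4 12 7)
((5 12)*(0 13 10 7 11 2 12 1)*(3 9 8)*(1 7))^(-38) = ((0 13 10 1)(2 12 5 7 11)(3 9 8))^(-38) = (0 10)(1 13)(2 5 11 12 7)(3 9 8)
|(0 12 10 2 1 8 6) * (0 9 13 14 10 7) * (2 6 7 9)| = |(0 12 9 13 14 10 6 2 1 8 7)| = 11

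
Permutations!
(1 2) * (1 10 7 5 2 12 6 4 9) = [0, 12, 10, 3, 9, 2, 4, 5, 8, 1, 7, 11, 6] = (1 12 6 4 9)(2 10 7 5)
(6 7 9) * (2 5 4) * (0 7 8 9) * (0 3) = (0 7 3)(2 5 4)(6 8 9) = [7, 1, 5, 0, 2, 4, 8, 3, 9, 6]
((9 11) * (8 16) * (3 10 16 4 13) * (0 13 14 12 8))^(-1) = ((0 13 3 10 16)(4 14 12 8)(9 11))^(-1) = (0 16 10 3 13)(4 8 12 14)(9 11)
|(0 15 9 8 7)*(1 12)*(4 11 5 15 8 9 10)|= 30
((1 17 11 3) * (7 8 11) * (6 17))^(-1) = (1 3 11 8 7 17 6)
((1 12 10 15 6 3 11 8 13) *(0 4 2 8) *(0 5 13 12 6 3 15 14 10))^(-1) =(0 12 8 2 4)(1 13 5 11 3 15 6)(10 14)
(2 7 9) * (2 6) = (2 7 9 6) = [0, 1, 7, 3, 4, 5, 2, 9, 8, 6]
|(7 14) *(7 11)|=|(7 14 11)|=3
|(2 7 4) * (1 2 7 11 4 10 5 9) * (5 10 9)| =6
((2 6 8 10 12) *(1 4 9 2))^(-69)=(1 2 10 4 6 12 9 8)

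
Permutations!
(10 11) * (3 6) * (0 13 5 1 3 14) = [13, 3, 2, 6, 4, 1, 14, 7, 8, 9, 11, 10, 12, 5, 0] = (0 13 5 1 3 6 14)(10 11)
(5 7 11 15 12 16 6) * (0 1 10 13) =(0 1 10 13)(5 7 11 15 12 16 6) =[1, 10, 2, 3, 4, 7, 5, 11, 8, 9, 13, 15, 16, 0, 14, 12, 6]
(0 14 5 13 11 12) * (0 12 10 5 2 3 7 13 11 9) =(0 14 2 3 7 13 9)(5 11 10) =[14, 1, 3, 7, 4, 11, 6, 13, 8, 0, 5, 10, 12, 9, 2]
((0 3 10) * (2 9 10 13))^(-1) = (0 10 9 2 13 3)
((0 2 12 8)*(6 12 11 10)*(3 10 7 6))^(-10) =(0 6 2 12 11 8 7) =((0 2 11 7 6 12 8)(3 10))^(-10)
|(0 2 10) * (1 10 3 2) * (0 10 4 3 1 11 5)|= |(0 11 5)(1 4 3 2)|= 12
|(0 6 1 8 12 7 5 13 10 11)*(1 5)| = 12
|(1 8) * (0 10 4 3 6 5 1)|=|(0 10 4 3 6 5 1 8)|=8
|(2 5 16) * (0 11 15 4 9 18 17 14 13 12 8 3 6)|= 39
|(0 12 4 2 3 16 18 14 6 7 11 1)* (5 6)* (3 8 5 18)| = 10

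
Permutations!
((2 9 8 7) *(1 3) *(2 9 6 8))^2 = ((1 3)(2 6 8 7 9))^2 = (2 8 9 6 7)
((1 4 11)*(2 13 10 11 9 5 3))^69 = ((1 4 9 5 3 2 13 10 11))^69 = (1 13 5)(2 9 11)(3 4 10)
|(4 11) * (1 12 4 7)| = 5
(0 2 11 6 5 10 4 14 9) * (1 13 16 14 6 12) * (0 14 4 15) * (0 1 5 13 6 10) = (0 2 11 12 5)(1 6 13 16 4 10 15)(9 14) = [2, 6, 11, 3, 10, 0, 13, 7, 8, 14, 15, 12, 5, 16, 9, 1, 4]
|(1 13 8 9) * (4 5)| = |(1 13 8 9)(4 5)| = 4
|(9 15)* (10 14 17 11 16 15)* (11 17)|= |(17)(9 10 14 11 16 15)|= 6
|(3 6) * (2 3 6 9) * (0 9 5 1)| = |(0 9 2 3 5 1)| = 6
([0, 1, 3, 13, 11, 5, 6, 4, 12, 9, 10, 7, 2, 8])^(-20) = (13)(4 11 7)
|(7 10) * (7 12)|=3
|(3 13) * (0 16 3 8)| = |(0 16 3 13 8)| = 5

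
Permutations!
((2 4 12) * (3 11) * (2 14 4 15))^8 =(15)(4 14 12)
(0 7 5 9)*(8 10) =(0 7 5 9)(8 10) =[7, 1, 2, 3, 4, 9, 6, 5, 10, 0, 8]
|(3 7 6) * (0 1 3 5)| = |(0 1 3 7 6 5)| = 6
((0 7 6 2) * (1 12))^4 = (12)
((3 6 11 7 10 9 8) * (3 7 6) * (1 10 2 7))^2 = ((1 10 9 8)(2 7)(6 11))^2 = (11)(1 9)(8 10)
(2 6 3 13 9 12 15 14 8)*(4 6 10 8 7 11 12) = (2 10 8)(3 13 9 4 6)(7 11 12 15 14) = [0, 1, 10, 13, 6, 5, 3, 11, 2, 4, 8, 12, 15, 9, 7, 14]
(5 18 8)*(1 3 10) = [0, 3, 2, 10, 4, 18, 6, 7, 5, 9, 1, 11, 12, 13, 14, 15, 16, 17, 8] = (1 3 10)(5 18 8)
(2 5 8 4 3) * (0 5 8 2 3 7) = (0 5 2 8 4 7) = [5, 1, 8, 3, 7, 2, 6, 0, 4]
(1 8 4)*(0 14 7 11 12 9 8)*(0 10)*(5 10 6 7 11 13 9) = (0 14 11 12 5 10)(1 6 7 13 9 8 4) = [14, 6, 2, 3, 1, 10, 7, 13, 4, 8, 0, 12, 5, 9, 11]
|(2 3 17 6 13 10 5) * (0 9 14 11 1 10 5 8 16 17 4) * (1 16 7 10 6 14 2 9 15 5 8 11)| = |(0 15 5 9 2 3 4)(1 6 13 8 7 10 11 16 17 14)| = 70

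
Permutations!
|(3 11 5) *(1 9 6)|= |(1 9 6)(3 11 5)|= 3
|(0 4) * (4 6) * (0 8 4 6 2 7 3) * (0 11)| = |(0 2 7 3 11)(4 8)| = 10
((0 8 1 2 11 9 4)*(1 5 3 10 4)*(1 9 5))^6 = ((0 8 1 2 11 5 3 10 4))^6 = (0 3 2)(1 4 5)(8 10 11)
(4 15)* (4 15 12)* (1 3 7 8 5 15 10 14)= [0, 3, 2, 7, 12, 15, 6, 8, 5, 9, 14, 11, 4, 13, 1, 10]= (1 3 7 8 5 15 10 14)(4 12)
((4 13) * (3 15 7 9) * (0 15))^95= ((0 15 7 9 3)(4 13))^95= (15)(4 13)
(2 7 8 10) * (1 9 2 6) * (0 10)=(0 10 6 1 9 2 7 8)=[10, 9, 7, 3, 4, 5, 1, 8, 0, 2, 6]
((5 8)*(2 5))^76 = (2 5 8) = ((2 5 8))^76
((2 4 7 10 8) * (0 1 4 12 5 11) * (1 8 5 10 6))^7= (12)(1 6 7 4)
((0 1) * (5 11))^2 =((0 1)(5 11))^2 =(11)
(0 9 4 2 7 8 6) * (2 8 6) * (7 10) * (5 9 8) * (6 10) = (0 8 2 6)(4 5 9)(7 10) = [8, 1, 6, 3, 5, 9, 0, 10, 2, 4, 7]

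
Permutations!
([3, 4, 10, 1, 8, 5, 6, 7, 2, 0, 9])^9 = (0 3 1 4 8 2 10 9)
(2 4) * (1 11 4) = [0, 11, 1, 3, 2, 5, 6, 7, 8, 9, 10, 4] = (1 11 4 2)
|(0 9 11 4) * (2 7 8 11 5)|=8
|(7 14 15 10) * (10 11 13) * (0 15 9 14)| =6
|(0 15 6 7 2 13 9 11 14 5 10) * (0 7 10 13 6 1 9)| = |(0 15 1 9 11 14 5 13)(2 6 10 7)| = 8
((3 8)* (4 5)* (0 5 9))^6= (0 4)(5 9)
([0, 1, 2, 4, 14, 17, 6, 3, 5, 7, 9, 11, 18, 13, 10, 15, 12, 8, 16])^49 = [0, 1, 2, 4, 14, 17, 6, 3, 5, 7, 9, 11, 18, 13, 10, 15, 12, 8, 16]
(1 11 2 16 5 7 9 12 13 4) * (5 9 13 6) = [0, 11, 16, 3, 1, 7, 5, 13, 8, 12, 10, 2, 6, 4, 14, 15, 9] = (1 11 2 16 9 12 6 5 7 13 4)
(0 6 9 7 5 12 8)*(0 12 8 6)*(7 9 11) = (5 8 12 6 11 7) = [0, 1, 2, 3, 4, 8, 11, 5, 12, 9, 10, 7, 6]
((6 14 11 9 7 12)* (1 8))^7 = ((1 8)(6 14 11 9 7 12))^7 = (1 8)(6 14 11 9 7 12)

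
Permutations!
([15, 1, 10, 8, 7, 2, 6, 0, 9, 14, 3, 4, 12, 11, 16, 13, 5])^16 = [4, 1, 2, 3, 13, 5, 6, 11, 8, 9, 10, 15, 12, 0, 14, 7, 16]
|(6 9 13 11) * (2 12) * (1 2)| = |(1 2 12)(6 9 13 11)| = 12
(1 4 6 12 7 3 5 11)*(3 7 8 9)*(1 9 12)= [0, 4, 2, 5, 6, 11, 1, 7, 12, 3, 10, 9, 8]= (1 4 6)(3 5 11 9)(8 12)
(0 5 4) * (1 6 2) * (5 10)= (0 10 5 4)(1 6 2)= [10, 6, 1, 3, 0, 4, 2, 7, 8, 9, 5]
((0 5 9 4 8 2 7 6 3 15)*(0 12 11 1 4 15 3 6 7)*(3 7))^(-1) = (0 2 8 4 1 11 12 15 9 5)(3 7)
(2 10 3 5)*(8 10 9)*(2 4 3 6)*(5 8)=[0, 1, 9, 8, 3, 4, 2, 7, 10, 5, 6]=(2 9 5 4 3 8 10 6)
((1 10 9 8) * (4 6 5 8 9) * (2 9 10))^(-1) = ((1 2 9 10 4 6 5 8))^(-1) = (1 8 5 6 4 10 9 2)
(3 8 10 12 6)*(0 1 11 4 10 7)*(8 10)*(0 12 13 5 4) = (0 1 11)(3 10 13 5 4 8 7 12 6) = [1, 11, 2, 10, 8, 4, 3, 12, 7, 9, 13, 0, 6, 5]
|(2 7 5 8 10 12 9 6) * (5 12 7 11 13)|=|(2 11 13 5 8 10 7 12 9 6)|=10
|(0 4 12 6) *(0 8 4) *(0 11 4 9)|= |(0 11 4 12 6 8 9)|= 7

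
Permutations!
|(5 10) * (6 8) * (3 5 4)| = 4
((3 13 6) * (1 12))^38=((1 12)(3 13 6))^38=(3 6 13)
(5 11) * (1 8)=(1 8)(5 11)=[0, 8, 2, 3, 4, 11, 6, 7, 1, 9, 10, 5]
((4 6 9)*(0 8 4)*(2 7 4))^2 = (0 2 4 9 8 7 6) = ((0 8 2 7 4 6 9))^2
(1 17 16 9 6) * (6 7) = (1 17 16 9 7 6) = [0, 17, 2, 3, 4, 5, 1, 6, 8, 7, 10, 11, 12, 13, 14, 15, 9, 16]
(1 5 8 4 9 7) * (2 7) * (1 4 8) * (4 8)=(1 5)(2 7 8 4 9)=[0, 5, 7, 3, 9, 1, 6, 8, 4, 2]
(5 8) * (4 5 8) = (8)(4 5) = [0, 1, 2, 3, 5, 4, 6, 7, 8]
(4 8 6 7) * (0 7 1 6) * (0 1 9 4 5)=(0 7 5)(1 6 9 4 8)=[7, 6, 2, 3, 8, 0, 9, 5, 1, 4]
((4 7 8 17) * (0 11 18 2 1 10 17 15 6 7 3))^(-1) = ((0 11 18 2 1 10 17 4 3)(6 7 8 15))^(-1) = (0 3 4 17 10 1 2 18 11)(6 15 8 7)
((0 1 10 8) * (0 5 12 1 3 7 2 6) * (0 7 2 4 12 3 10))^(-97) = (0 8 3 6 4 1 10 5 2 7 12)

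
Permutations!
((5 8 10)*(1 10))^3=(1 8 5 10)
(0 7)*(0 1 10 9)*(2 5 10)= (0 7 1 2 5 10 9)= [7, 2, 5, 3, 4, 10, 6, 1, 8, 0, 9]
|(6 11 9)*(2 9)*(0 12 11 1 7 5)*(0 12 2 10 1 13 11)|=|(0 2 9 6 13 11 10 1 7 5 12)|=11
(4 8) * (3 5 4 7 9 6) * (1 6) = (1 6 3 5 4 8 7 9) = [0, 6, 2, 5, 8, 4, 3, 9, 7, 1]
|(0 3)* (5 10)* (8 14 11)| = 6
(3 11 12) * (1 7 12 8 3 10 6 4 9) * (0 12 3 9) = (0 12 10 6 4)(1 7 3 11 8 9) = [12, 7, 2, 11, 0, 5, 4, 3, 9, 1, 6, 8, 10]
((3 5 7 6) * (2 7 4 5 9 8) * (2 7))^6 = (3 9 8 7 6)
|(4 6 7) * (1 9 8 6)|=|(1 9 8 6 7 4)|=6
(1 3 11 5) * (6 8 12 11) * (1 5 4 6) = (1 3)(4 6 8 12 11) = [0, 3, 2, 1, 6, 5, 8, 7, 12, 9, 10, 4, 11]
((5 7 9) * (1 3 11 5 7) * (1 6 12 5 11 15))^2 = ((1 3 15)(5 6 12)(7 9))^2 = (1 15 3)(5 12 6)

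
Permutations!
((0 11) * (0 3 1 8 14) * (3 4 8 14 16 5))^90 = ((0 11 4 8 16 5 3 1 14))^90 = (16)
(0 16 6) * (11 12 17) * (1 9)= (0 16 6)(1 9)(11 12 17)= [16, 9, 2, 3, 4, 5, 0, 7, 8, 1, 10, 12, 17, 13, 14, 15, 6, 11]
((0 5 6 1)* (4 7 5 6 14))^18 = ((0 6 1)(4 7 5 14))^18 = (4 5)(7 14)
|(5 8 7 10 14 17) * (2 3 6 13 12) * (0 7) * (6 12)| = |(0 7 10 14 17 5 8)(2 3 12)(6 13)| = 42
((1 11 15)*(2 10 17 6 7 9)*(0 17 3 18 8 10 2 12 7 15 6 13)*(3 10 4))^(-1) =(0 13 17)(1 15 6 11)(3 4 8 18)(7 12 9)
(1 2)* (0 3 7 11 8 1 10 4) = [3, 2, 10, 7, 0, 5, 6, 11, 1, 9, 4, 8] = (0 3 7 11 8 1 2 10 4)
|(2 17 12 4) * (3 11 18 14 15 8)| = 12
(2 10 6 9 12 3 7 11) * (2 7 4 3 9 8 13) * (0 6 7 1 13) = [6, 13, 10, 4, 3, 5, 8, 11, 0, 12, 7, 1, 9, 2] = (0 6 8)(1 13 2 10 7 11)(3 4)(9 12)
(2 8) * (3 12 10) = (2 8)(3 12 10) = [0, 1, 8, 12, 4, 5, 6, 7, 2, 9, 3, 11, 10]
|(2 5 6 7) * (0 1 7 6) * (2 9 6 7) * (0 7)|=7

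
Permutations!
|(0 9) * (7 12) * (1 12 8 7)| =2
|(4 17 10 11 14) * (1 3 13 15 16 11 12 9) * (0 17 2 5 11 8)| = |(0 17 10 12 9 1 3 13 15 16 8)(2 5 11 14 4)| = 55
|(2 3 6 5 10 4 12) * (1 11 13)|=21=|(1 11 13)(2 3 6 5 10 4 12)|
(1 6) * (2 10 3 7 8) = (1 6)(2 10 3 7 8) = [0, 6, 10, 7, 4, 5, 1, 8, 2, 9, 3]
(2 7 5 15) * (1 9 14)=(1 9 14)(2 7 5 15)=[0, 9, 7, 3, 4, 15, 6, 5, 8, 14, 10, 11, 12, 13, 1, 2]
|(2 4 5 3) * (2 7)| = 5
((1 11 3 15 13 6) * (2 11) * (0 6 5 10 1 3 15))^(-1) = (0 3 6)(1 10 5 13 15 11 2)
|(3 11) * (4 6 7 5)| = 4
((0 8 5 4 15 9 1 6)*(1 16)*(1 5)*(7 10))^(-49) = ((0 8 1 6)(4 15 9 16 5)(7 10))^(-49) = (0 6 1 8)(4 15 9 16 5)(7 10)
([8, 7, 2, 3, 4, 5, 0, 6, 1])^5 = [0, 1, 2, 3, 4, 5, 6, 7, 8]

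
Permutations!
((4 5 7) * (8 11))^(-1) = (4 7 5)(8 11)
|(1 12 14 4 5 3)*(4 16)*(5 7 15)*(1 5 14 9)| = |(1 12 9)(3 5)(4 7 15 14 16)| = 30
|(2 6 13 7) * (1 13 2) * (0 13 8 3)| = |(0 13 7 1 8 3)(2 6)| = 6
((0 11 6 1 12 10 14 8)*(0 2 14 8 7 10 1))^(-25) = (14)(0 6 11)(1 12)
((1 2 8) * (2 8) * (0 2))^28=(8)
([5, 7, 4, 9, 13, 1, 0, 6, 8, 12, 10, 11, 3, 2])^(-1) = [6, 5, 13, 12, 2, 0, 7, 1, 8, 3, 10, 11, 9, 4]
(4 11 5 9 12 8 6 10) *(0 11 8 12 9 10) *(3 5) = (12)(0 11 3 5 10 4 8 6) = [11, 1, 2, 5, 8, 10, 0, 7, 6, 9, 4, 3, 12]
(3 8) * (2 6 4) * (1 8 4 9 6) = (1 8 3 4 2)(6 9) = [0, 8, 1, 4, 2, 5, 9, 7, 3, 6]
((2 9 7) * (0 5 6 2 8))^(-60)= ((0 5 6 2 9 7 8))^(-60)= (0 2 8 6 7 5 9)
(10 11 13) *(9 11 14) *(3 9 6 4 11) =[0, 1, 2, 9, 11, 5, 4, 7, 8, 3, 14, 13, 12, 10, 6] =(3 9)(4 11 13 10 14 6)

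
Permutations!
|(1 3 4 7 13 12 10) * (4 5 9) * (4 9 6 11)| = |(1 3 5 6 11 4 7 13 12 10)| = 10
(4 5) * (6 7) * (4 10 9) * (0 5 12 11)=[5, 1, 2, 3, 12, 10, 7, 6, 8, 4, 9, 0, 11]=(0 5 10 9 4 12 11)(6 7)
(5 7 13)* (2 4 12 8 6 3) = [0, 1, 4, 2, 12, 7, 3, 13, 6, 9, 10, 11, 8, 5] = (2 4 12 8 6 3)(5 7 13)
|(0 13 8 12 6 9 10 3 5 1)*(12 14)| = |(0 13 8 14 12 6 9 10 3 5 1)| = 11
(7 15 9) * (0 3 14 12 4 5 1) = (0 3 14 12 4 5 1)(7 15 9) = [3, 0, 2, 14, 5, 1, 6, 15, 8, 7, 10, 11, 4, 13, 12, 9]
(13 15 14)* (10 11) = [0, 1, 2, 3, 4, 5, 6, 7, 8, 9, 11, 10, 12, 15, 13, 14] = (10 11)(13 15 14)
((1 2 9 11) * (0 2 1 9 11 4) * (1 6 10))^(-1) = ((0 2 11 9 4)(1 6 10))^(-1) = (0 4 9 11 2)(1 10 6)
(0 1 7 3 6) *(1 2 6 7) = (0 2 6)(3 7) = [2, 1, 6, 7, 4, 5, 0, 3]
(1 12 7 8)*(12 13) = (1 13 12 7 8) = [0, 13, 2, 3, 4, 5, 6, 8, 1, 9, 10, 11, 7, 12]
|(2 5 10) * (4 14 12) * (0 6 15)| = |(0 6 15)(2 5 10)(4 14 12)| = 3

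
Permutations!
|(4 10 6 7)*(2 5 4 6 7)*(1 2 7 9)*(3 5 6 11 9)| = |(1 2 6 7 11 9)(3 5 4 10)| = 12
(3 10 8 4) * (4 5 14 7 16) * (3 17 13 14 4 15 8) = (3 10)(4 17 13 14 7 16 15 8 5) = [0, 1, 2, 10, 17, 4, 6, 16, 5, 9, 3, 11, 12, 14, 7, 8, 15, 13]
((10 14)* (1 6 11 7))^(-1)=((1 6 11 7)(10 14))^(-1)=(1 7 11 6)(10 14)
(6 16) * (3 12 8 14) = (3 12 8 14)(6 16) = [0, 1, 2, 12, 4, 5, 16, 7, 14, 9, 10, 11, 8, 13, 3, 15, 6]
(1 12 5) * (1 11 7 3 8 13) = (1 12 5 11 7 3 8 13) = [0, 12, 2, 8, 4, 11, 6, 3, 13, 9, 10, 7, 5, 1]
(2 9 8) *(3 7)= [0, 1, 9, 7, 4, 5, 6, 3, 2, 8]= (2 9 8)(3 7)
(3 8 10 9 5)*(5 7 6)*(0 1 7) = (0 1 7 6 5 3 8 10 9) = [1, 7, 2, 8, 4, 3, 5, 6, 10, 0, 9]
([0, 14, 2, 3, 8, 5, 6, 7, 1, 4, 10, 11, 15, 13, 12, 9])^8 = [0, 14, 2, 3, 8, 5, 6, 7, 1, 4, 10, 11, 15, 13, 12, 9]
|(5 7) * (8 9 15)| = 6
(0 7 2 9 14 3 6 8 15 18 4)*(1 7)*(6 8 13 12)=(0 1 7 2 9 14 3 8 15 18 4)(6 13 12)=[1, 7, 9, 8, 0, 5, 13, 2, 15, 14, 10, 11, 6, 12, 3, 18, 16, 17, 4]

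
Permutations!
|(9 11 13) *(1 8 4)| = |(1 8 4)(9 11 13)| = 3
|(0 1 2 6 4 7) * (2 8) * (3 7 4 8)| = |(0 1 3 7)(2 6 8)| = 12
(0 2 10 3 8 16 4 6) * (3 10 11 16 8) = (0 2 11 16 4 6) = [2, 1, 11, 3, 6, 5, 0, 7, 8, 9, 10, 16, 12, 13, 14, 15, 4]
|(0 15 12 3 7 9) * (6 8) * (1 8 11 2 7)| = |(0 15 12 3 1 8 6 11 2 7 9)| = 11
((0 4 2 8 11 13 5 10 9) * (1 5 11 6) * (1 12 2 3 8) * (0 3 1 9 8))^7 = (0 12 5 3 6 1 9 8 4 2 10)(11 13)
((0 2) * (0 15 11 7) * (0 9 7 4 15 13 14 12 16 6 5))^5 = (0 16 13 5 12 2 6 14)(4 11 15)(7 9)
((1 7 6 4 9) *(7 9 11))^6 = (4 7)(6 11) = ((1 9)(4 11 7 6))^6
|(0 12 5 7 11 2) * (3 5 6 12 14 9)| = 8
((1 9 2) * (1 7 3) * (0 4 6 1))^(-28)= (0 9)(1 3)(2 4)(6 7)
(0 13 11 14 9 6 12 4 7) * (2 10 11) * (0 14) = (0 13 2 10 11)(4 7 14 9 6 12) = [13, 1, 10, 3, 7, 5, 12, 14, 8, 6, 11, 0, 4, 2, 9]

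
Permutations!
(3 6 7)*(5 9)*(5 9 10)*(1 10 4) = (1 10 5 4)(3 6 7) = [0, 10, 2, 6, 1, 4, 7, 3, 8, 9, 5]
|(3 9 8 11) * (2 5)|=4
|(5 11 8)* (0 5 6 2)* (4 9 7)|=|(0 5 11 8 6 2)(4 9 7)|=6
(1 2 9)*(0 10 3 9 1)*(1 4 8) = (0 10 3 9)(1 2 4 8) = [10, 2, 4, 9, 8, 5, 6, 7, 1, 0, 3]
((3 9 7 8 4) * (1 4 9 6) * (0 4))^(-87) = ((0 4 3 6 1)(7 8 9))^(-87) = (9)(0 6 4 1 3)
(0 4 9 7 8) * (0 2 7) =(0 4 9)(2 7 8) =[4, 1, 7, 3, 9, 5, 6, 8, 2, 0]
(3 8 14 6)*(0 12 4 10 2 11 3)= (0 12 4 10 2 11 3 8 14 6)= [12, 1, 11, 8, 10, 5, 0, 7, 14, 9, 2, 3, 4, 13, 6]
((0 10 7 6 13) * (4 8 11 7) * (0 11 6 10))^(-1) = ((4 8 6 13 11 7 10))^(-1) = (4 10 7 11 13 6 8)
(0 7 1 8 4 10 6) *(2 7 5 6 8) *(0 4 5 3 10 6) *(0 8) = (0 3 10)(1 2 7)(4 6)(5 8) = [3, 2, 7, 10, 6, 8, 4, 1, 5, 9, 0]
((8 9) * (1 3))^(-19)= (1 3)(8 9)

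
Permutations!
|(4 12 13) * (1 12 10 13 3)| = |(1 12 3)(4 10 13)| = 3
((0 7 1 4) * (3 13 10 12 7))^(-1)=((0 3 13 10 12 7 1 4))^(-1)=(0 4 1 7 12 10 13 3)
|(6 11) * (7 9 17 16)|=|(6 11)(7 9 17 16)|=4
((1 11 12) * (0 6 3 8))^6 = (12)(0 3)(6 8)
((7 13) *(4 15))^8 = (15)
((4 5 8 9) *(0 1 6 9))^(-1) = ((0 1 6 9 4 5 8))^(-1) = (0 8 5 4 9 6 1)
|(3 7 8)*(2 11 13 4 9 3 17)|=|(2 11 13 4 9 3 7 8 17)|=9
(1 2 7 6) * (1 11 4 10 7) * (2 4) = [0, 4, 1, 3, 10, 5, 11, 6, 8, 9, 7, 2] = (1 4 10 7 6 11 2)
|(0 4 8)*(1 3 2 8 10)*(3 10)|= 10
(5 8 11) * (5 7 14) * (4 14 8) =[0, 1, 2, 3, 14, 4, 6, 8, 11, 9, 10, 7, 12, 13, 5] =(4 14 5)(7 8 11)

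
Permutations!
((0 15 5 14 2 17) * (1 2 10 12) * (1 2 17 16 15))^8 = ((0 1 17)(2 16 15 5 14 10 12))^8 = (0 17 1)(2 16 15 5 14 10 12)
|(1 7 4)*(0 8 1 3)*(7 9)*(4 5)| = 8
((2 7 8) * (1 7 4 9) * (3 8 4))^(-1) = ((1 7 4 9)(2 3 8))^(-1) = (1 9 4 7)(2 8 3)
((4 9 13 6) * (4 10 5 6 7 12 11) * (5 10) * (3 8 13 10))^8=(3 10 9 4 11 12 7 13 8)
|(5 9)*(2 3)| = 2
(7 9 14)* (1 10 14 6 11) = [0, 10, 2, 3, 4, 5, 11, 9, 8, 6, 14, 1, 12, 13, 7] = (1 10 14 7 9 6 11)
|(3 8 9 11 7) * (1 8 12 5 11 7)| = |(1 8 9 7 3 12 5 11)| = 8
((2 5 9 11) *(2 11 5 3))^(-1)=((11)(2 3)(5 9))^(-1)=(11)(2 3)(5 9)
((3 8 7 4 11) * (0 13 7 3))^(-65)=((0 13 7 4 11)(3 8))^(-65)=(13)(3 8)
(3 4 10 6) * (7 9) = (3 4 10 6)(7 9) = [0, 1, 2, 4, 10, 5, 3, 9, 8, 7, 6]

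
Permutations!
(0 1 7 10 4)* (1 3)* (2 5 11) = (0 3 1 7 10 4)(2 5 11) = [3, 7, 5, 1, 0, 11, 6, 10, 8, 9, 4, 2]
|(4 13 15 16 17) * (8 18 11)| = 15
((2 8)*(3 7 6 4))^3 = ((2 8)(3 7 6 4))^3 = (2 8)(3 4 6 7)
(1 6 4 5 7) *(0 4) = (0 4 5 7 1 6) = [4, 6, 2, 3, 5, 7, 0, 1]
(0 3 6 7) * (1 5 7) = [3, 5, 2, 6, 4, 7, 1, 0] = (0 3 6 1 5 7)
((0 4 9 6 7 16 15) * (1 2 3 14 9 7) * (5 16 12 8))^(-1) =((0 4 7 12 8 5 16 15)(1 2 3 14 9 6))^(-1) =(0 15 16 5 8 12 7 4)(1 6 9 14 3 2)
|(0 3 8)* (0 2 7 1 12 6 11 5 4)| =11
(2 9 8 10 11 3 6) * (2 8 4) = [0, 1, 9, 6, 2, 5, 8, 7, 10, 4, 11, 3] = (2 9 4)(3 6 8 10 11)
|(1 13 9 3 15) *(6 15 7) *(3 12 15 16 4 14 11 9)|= 12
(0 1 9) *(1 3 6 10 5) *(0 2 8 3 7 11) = (0 7 11)(1 9 2 8 3 6 10 5) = [7, 9, 8, 6, 4, 1, 10, 11, 3, 2, 5, 0]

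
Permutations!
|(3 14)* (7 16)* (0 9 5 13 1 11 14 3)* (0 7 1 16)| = 9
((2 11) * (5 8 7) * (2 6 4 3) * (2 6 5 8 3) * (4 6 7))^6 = ((2 11 5 3 7 8 4))^6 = (2 4 8 7 3 5 11)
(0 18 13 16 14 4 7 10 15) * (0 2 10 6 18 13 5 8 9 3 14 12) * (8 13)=[8, 1, 10, 14, 7, 13, 18, 6, 9, 3, 15, 11, 0, 16, 4, 2, 12, 17, 5]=(0 8 9 3 14 4 7 6 18 5 13 16 12)(2 10 15)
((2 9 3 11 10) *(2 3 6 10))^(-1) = (2 11 3 10 6 9)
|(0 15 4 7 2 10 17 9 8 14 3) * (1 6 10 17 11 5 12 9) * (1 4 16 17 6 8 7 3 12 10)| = 24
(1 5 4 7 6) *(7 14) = [0, 5, 2, 3, 14, 4, 1, 6, 8, 9, 10, 11, 12, 13, 7] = (1 5 4 14 7 6)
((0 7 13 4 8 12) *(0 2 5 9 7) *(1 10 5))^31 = (1 10 5 9 7 13 4 8 12 2)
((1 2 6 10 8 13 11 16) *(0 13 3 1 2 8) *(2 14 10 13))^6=(0 14 11 6)(2 10 16 13)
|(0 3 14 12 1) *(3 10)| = 6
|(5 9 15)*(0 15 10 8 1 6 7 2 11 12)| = |(0 15 5 9 10 8 1 6 7 2 11 12)| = 12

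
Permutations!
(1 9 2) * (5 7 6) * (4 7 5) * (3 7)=[0, 9, 1, 7, 3, 5, 4, 6, 8, 2]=(1 9 2)(3 7 6 4)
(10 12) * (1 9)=(1 9)(10 12)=[0, 9, 2, 3, 4, 5, 6, 7, 8, 1, 12, 11, 10]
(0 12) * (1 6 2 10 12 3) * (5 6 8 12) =(0 3 1 8 12)(2 10 5 6) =[3, 8, 10, 1, 4, 6, 2, 7, 12, 9, 5, 11, 0]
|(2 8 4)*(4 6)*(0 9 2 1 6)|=12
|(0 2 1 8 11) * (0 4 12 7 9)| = 9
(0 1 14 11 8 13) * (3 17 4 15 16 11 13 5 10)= [1, 14, 2, 17, 15, 10, 6, 7, 5, 9, 3, 8, 12, 0, 13, 16, 11, 4]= (0 1 14 13)(3 17 4 15 16 11 8 5 10)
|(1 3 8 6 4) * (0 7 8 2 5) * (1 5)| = 6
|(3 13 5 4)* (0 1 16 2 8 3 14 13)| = 12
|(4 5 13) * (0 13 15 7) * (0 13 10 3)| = |(0 10 3)(4 5 15 7 13)| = 15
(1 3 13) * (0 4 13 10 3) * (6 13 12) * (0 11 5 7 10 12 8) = (0 4 8)(1 11 5 7 10 3 12 6 13) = [4, 11, 2, 12, 8, 7, 13, 10, 0, 9, 3, 5, 6, 1]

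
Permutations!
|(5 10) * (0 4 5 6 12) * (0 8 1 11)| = 9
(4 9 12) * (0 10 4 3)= (0 10 4 9 12 3)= [10, 1, 2, 0, 9, 5, 6, 7, 8, 12, 4, 11, 3]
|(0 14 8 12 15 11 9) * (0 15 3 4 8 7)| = 12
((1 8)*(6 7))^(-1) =(1 8)(6 7)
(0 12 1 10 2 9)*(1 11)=(0 12 11 1 10 2 9)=[12, 10, 9, 3, 4, 5, 6, 7, 8, 0, 2, 1, 11]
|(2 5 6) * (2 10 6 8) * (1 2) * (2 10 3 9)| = 8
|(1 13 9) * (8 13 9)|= |(1 9)(8 13)|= 2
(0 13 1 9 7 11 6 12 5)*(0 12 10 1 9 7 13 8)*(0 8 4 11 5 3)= (0 4 11 6 10 1 7 5 12 3)(9 13)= [4, 7, 2, 0, 11, 12, 10, 5, 8, 13, 1, 6, 3, 9]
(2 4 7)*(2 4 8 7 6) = [0, 1, 8, 3, 6, 5, 2, 4, 7] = (2 8 7 4 6)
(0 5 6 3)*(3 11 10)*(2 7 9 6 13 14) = (0 5 13 14 2 7 9 6 11 10 3) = [5, 1, 7, 0, 4, 13, 11, 9, 8, 6, 3, 10, 12, 14, 2]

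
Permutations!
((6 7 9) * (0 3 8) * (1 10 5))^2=(0 8 3)(1 5 10)(6 9 7)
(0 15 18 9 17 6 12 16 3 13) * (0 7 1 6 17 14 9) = (0 15 18)(1 6 12 16 3 13 7)(9 14) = [15, 6, 2, 13, 4, 5, 12, 1, 8, 14, 10, 11, 16, 7, 9, 18, 3, 17, 0]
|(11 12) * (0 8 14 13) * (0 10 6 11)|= 8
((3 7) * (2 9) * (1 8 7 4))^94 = ((1 8 7 3 4)(2 9))^94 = (9)(1 4 3 7 8)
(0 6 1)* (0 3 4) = (0 6 1 3 4) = [6, 3, 2, 4, 0, 5, 1]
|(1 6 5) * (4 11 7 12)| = 12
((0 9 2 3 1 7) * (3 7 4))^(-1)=((0 9 2 7)(1 4 3))^(-1)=(0 7 2 9)(1 3 4)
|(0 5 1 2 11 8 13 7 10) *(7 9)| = 10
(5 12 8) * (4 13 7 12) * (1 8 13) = [0, 8, 2, 3, 1, 4, 6, 12, 5, 9, 10, 11, 13, 7] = (1 8 5 4)(7 12 13)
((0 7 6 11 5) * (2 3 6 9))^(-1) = ((0 7 9 2 3 6 11 5))^(-1) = (0 5 11 6 3 2 9 7)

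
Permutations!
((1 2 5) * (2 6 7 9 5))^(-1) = (1 5 9 7 6)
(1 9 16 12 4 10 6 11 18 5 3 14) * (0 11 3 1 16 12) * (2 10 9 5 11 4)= [4, 5, 10, 14, 9, 1, 3, 7, 8, 12, 6, 18, 2, 13, 16, 15, 0, 17, 11]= (0 4 9 12 2 10 6 3 14 16)(1 5)(11 18)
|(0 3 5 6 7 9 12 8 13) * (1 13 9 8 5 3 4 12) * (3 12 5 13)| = |(0 4 5 6 7 8 9 1 3 12 13)| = 11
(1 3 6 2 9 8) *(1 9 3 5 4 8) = (1 5 4 8 9)(2 3 6) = [0, 5, 3, 6, 8, 4, 2, 7, 9, 1]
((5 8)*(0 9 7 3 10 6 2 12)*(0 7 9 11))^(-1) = ((0 11)(2 12 7 3 10 6)(5 8))^(-1) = (0 11)(2 6 10 3 7 12)(5 8)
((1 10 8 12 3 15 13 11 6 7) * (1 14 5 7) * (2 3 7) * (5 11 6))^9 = (1 3 14 10 15 11 8 13 5 12 6 2 7) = ((1 10 8 12 7 14 11 5 2 3 15 13 6))^9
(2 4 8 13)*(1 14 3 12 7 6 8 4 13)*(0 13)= (0 13 2)(1 14 3 12 7 6 8)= [13, 14, 0, 12, 4, 5, 8, 6, 1, 9, 10, 11, 7, 2, 3]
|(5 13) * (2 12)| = 2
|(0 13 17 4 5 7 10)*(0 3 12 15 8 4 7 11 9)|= |(0 13 17 7 10 3 12 15 8 4 5 11 9)|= 13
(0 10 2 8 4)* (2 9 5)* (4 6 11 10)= (0 4)(2 8 6 11 10 9 5)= [4, 1, 8, 3, 0, 2, 11, 7, 6, 5, 9, 10]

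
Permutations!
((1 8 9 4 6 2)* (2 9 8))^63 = (9)(1 2)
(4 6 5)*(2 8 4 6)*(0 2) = [2, 1, 8, 3, 0, 6, 5, 7, 4] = (0 2 8 4)(5 6)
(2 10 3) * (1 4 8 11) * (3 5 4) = (1 3 2 10 5 4 8 11) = [0, 3, 10, 2, 8, 4, 6, 7, 11, 9, 5, 1]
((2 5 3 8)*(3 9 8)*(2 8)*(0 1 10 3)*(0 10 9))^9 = ((0 1 9 2 5)(3 10))^9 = (0 5 2 9 1)(3 10)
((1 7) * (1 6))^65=((1 7 6))^65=(1 6 7)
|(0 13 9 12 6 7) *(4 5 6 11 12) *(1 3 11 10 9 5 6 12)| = 9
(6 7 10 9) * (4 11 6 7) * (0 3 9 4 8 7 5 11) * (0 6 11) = [3, 1, 2, 9, 6, 0, 8, 10, 7, 5, 4, 11] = (11)(0 3 9 5)(4 6 8 7 10)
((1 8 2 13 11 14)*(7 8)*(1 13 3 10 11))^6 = ((1 7 8 2 3 10 11 14 13))^6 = (1 11 2)(3 7 14)(8 13 10)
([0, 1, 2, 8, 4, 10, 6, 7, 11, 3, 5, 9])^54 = [0, 1, 2, 11, 4, 5, 6, 7, 9, 8, 10, 3]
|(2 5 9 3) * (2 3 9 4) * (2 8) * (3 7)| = |(9)(2 5 4 8)(3 7)| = 4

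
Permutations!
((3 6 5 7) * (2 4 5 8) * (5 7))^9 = (2 3)(4 6)(7 8)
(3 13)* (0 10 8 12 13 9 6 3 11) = (0 10 8 12 13 11)(3 9 6) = [10, 1, 2, 9, 4, 5, 3, 7, 12, 6, 8, 0, 13, 11]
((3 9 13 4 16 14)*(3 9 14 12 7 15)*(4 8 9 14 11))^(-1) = ((3 11 4 16 12 7 15)(8 9 13))^(-1) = (3 15 7 12 16 4 11)(8 13 9)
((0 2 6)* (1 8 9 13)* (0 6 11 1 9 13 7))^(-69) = (0 1 9 2 8 7 11 13)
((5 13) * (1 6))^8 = (13)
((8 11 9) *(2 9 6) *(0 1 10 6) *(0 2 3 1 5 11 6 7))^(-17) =((0 5 11 2 9 8 6 3 1 10 7))^(-17) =(0 8 7 9 10 2 1 11 3 5 6)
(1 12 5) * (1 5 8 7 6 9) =(1 12 8 7 6 9) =[0, 12, 2, 3, 4, 5, 9, 6, 7, 1, 10, 11, 8]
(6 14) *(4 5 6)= [0, 1, 2, 3, 5, 6, 14, 7, 8, 9, 10, 11, 12, 13, 4]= (4 5 6 14)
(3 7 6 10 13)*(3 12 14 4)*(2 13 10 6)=[0, 1, 13, 7, 3, 5, 6, 2, 8, 9, 10, 11, 14, 12, 4]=(2 13 12 14 4 3 7)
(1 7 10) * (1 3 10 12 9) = (1 7 12 9)(3 10) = [0, 7, 2, 10, 4, 5, 6, 12, 8, 1, 3, 11, 9]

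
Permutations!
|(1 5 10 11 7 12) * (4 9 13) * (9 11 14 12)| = 5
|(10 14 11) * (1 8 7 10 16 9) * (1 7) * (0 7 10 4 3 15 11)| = |(0 7 4 3 15 11 16 9 10 14)(1 8)| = 10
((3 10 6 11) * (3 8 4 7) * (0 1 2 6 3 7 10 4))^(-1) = ((0 1 2 6 11 8)(3 4 10))^(-1) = (0 8 11 6 2 1)(3 10 4)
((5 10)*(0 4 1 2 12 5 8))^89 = ((0 4 1 2 12 5 10 8))^89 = (0 4 1 2 12 5 10 8)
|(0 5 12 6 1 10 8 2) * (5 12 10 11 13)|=10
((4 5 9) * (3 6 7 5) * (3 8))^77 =(9) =((3 6 7 5 9 4 8))^77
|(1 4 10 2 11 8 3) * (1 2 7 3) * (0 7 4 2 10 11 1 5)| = |(0 7 3 10 4 11 8 5)(1 2)| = 8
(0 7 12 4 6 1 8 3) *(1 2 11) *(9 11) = [7, 8, 9, 0, 6, 5, 2, 12, 3, 11, 10, 1, 4] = (0 7 12 4 6 2 9 11 1 8 3)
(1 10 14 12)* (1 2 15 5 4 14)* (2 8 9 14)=[0, 10, 15, 3, 2, 4, 6, 7, 9, 14, 1, 11, 8, 13, 12, 5]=(1 10)(2 15 5 4)(8 9 14 12)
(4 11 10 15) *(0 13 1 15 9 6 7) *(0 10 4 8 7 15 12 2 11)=(0 13 1 12 2 11 4)(6 15 8 7 10 9)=[13, 12, 11, 3, 0, 5, 15, 10, 7, 6, 9, 4, 2, 1, 14, 8]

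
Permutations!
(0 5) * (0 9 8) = (0 5 9 8) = [5, 1, 2, 3, 4, 9, 6, 7, 0, 8]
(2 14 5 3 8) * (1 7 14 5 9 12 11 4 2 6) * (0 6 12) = (0 6 1 7 14 9)(2 5 3 8 12 11 4) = [6, 7, 5, 8, 2, 3, 1, 14, 12, 0, 10, 4, 11, 13, 9]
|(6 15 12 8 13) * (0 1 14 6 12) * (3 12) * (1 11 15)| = 12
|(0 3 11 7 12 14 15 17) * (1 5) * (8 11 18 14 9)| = 30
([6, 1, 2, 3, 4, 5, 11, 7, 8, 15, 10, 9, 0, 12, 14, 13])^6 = [12, 1, 2, 3, 4, 5, 0, 7, 8, 11, 10, 6, 13, 15, 14, 9]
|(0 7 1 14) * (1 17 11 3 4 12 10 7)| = |(0 1 14)(3 4 12 10 7 17 11)| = 21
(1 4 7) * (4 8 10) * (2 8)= (1 2 8 10 4 7)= [0, 2, 8, 3, 7, 5, 6, 1, 10, 9, 4]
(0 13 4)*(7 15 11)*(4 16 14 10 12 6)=(0 13 16 14 10 12 6 4)(7 15 11)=[13, 1, 2, 3, 0, 5, 4, 15, 8, 9, 12, 7, 6, 16, 10, 11, 14]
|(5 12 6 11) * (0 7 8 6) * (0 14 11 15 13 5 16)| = |(0 7 8 6 15 13 5 12 14 11 16)| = 11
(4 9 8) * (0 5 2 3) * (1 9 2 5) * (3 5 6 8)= (0 1 9 3)(2 5 6 8 4)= [1, 9, 5, 0, 2, 6, 8, 7, 4, 3]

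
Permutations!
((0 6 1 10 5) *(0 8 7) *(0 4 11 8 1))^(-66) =((0 6)(1 10 5)(4 11 8 7))^(-66) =(4 8)(7 11)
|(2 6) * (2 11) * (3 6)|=|(2 3 6 11)|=4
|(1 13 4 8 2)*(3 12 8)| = 7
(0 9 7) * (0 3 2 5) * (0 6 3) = [9, 1, 5, 2, 4, 6, 3, 0, 8, 7] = (0 9 7)(2 5 6 3)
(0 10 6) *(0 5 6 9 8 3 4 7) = (0 10 9 8 3 4 7)(5 6) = [10, 1, 2, 4, 7, 6, 5, 0, 3, 8, 9]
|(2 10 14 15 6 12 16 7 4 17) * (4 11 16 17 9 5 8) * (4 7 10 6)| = 20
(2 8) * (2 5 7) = (2 8 5 7) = [0, 1, 8, 3, 4, 7, 6, 2, 5]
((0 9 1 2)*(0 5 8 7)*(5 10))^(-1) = (0 7 8 5 10 2 1 9)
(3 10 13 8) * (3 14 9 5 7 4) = (3 10 13 8 14 9 5 7 4) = [0, 1, 2, 10, 3, 7, 6, 4, 14, 5, 13, 11, 12, 8, 9]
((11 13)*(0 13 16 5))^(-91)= (0 5 16 11 13)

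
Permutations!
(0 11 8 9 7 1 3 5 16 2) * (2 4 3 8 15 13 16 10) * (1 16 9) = (0 11 15 13 9 7 16 4 3 5 10 2)(1 8) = [11, 8, 0, 5, 3, 10, 6, 16, 1, 7, 2, 15, 12, 9, 14, 13, 4]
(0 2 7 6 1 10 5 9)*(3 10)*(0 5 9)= [2, 3, 7, 10, 4, 0, 1, 6, 8, 5, 9]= (0 2 7 6 1 3 10 9 5)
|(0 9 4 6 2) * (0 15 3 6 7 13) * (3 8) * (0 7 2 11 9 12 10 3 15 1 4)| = |(0 12 10 3 6 11 9)(1 4 2)(7 13)(8 15)| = 42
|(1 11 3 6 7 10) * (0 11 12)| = |(0 11 3 6 7 10 1 12)| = 8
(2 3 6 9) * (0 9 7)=(0 9 2 3 6 7)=[9, 1, 3, 6, 4, 5, 7, 0, 8, 2]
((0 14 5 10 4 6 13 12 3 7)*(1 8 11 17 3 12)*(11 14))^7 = (0 17 7 11 3)(1 13 6 4 10 5 14 8)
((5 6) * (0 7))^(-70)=((0 7)(5 6))^(-70)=(7)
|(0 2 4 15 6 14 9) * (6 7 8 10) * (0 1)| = |(0 2 4 15 7 8 10 6 14 9 1)| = 11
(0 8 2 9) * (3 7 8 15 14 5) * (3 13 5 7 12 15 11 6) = (0 11 6 3 12 15 14 7 8 2 9)(5 13) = [11, 1, 9, 12, 4, 13, 3, 8, 2, 0, 10, 6, 15, 5, 7, 14]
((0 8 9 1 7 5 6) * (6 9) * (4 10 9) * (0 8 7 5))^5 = ((0 7)(1 5 4 10 9)(6 8))^5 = (10)(0 7)(6 8)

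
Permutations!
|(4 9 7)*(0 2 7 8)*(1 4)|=|(0 2 7 1 4 9 8)|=7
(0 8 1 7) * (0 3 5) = (0 8 1 7 3 5) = [8, 7, 2, 5, 4, 0, 6, 3, 1]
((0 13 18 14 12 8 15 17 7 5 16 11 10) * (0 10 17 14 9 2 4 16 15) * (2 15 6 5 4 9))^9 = (18)(4 7 17 11 16)(5 6)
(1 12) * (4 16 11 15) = (1 12)(4 16 11 15) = [0, 12, 2, 3, 16, 5, 6, 7, 8, 9, 10, 15, 1, 13, 14, 4, 11]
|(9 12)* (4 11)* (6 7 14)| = 6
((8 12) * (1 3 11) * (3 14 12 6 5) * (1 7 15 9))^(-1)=((1 14 12 8 6 5 3 11 7 15 9))^(-1)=(1 9 15 7 11 3 5 6 8 12 14)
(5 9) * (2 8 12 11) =[0, 1, 8, 3, 4, 9, 6, 7, 12, 5, 10, 2, 11] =(2 8 12 11)(5 9)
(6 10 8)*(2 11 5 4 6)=[0, 1, 11, 3, 6, 4, 10, 7, 2, 9, 8, 5]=(2 11 5 4 6 10 8)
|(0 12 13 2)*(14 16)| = 4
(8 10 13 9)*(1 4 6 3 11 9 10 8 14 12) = (1 4 6 3 11 9 14 12)(10 13) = [0, 4, 2, 11, 6, 5, 3, 7, 8, 14, 13, 9, 1, 10, 12]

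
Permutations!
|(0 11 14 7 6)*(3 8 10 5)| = 20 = |(0 11 14 7 6)(3 8 10 5)|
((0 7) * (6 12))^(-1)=((0 7)(6 12))^(-1)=(0 7)(6 12)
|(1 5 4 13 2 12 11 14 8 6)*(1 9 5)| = |(2 12 11 14 8 6 9 5 4 13)| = 10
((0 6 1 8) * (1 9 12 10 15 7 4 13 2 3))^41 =((0 6 9 12 10 15 7 4 13 2 3 1 8))^41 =(0 9 10 7 13 3 8 6 12 15 4 2 1)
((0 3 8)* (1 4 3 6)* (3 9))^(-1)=((0 6 1 4 9 3 8))^(-1)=(0 8 3 9 4 1 6)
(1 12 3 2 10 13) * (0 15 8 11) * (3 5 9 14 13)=(0 15 8 11)(1 12 5 9 14 13)(2 10 3)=[15, 12, 10, 2, 4, 9, 6, 7, 11, 14, 3, 0, 5, 1, 13, 8]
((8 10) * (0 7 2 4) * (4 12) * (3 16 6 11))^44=(16)(0 4 12 2 7)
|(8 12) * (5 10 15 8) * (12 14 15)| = 3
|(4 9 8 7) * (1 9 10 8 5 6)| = |(1 9 5 6)(4 10 8 7)| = 4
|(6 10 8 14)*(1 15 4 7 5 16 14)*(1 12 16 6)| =|(1 15 4 7 5 6 10 8 12 16 14)| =11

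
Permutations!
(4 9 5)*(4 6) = [0, 1, 2, 3, 9, 6, 4, 7, 8, 5] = (4 9 5 6)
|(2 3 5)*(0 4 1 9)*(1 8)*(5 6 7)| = |(0 4 8 1 9)(2 3 6 7 5)| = 5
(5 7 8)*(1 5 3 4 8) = (1 5 7)(3 4 8) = [0, 5, 2, 4, 8, 7, 6, 1, 3]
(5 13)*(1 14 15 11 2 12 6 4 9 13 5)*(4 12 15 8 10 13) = [0, 14, 15, 3, 9, 5, 12, 7, 10, 4, 13, 2, 6, 1, 8, 11] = (1 14 8 10 13)(2 15 11)(4 9)(6 12)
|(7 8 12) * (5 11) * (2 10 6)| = |(2 10 6)(5 11)(7 8 12)| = 6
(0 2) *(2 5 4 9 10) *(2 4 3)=(0 5 3 2)(4 9 10)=[5, 1, 0, 2, 9, 3, 6, 7, 8, 10, 4]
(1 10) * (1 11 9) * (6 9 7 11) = (1 10 6 9)(7 11) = [0, 10, 2, 3, 4, 5, 9, 11, 8, 1, 6, 7]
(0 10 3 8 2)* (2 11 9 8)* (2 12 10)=[2, 1, 0, 12, 4, 5, 6, 7, 11, 8, 3, 9, 10]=(0 2)(3 12 10)(8 11 9)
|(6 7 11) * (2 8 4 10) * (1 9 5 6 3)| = 28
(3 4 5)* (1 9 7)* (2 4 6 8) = (1 9 7)(2 4 5 3 6 8) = [0, 9, 4, 6, 5, 3, 8, 1, 2, 7]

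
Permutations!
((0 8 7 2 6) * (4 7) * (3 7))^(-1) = ((0 8 4 3 7 2 6))^(-1) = (0 6 2 7 3 4 8)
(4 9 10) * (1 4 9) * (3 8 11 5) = (1 4)(3 8 11 5)(9 10) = [0, 4, 2, 8, 1, 3, 6, 7, 11, 10, 9, 5]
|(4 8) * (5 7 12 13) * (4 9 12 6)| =8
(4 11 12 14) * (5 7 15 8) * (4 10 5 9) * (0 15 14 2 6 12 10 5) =[15, 1, 6, 3, 11, 7, 12, 14, 9, 4, 0, 10, 2, 13, 5, 8] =(0 15 8 9 4 11 10)(2 6 12)(5 7 14)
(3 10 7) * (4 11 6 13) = [0, 1, 2, 10, 11, 5, 13, 3, 8, 9, 7, 6, 12, 4] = (3 10 7)(4 11 6 13)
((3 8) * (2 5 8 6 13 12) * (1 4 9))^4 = (1 4 9)(2 6 5 13 8 12 3)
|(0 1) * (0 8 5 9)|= |(0 1 8 5 9)|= 5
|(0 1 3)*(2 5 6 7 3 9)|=8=|(0 1 9 2 5 6 7 3)|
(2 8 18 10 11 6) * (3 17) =(2 8 18 10 11 6)(3 17) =[0, 1, 8, 17, 4, 5, 2, 7, 18, 9, 11, 6, 12, 13, 14, 15, 16, 3, 10]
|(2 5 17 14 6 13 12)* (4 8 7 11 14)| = 11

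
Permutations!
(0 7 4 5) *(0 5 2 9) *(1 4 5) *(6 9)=(0 7 5 1 4 2 6 9)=[7, 4, 6, 3, 2, 1, 9, 5, 8, 0]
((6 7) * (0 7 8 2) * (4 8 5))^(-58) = (0 8 5 7 2 4 6)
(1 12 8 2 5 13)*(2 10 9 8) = (1 12 2 5 13)(8 10 9) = [0, 12, 5, 3, 4, 13, 6, 7, 10, 8, 9, 11, 2, 1]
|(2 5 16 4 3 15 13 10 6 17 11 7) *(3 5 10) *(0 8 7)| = |(0 8 7 2 10 6 17 11)(3 15 13)(4 5 16)| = 24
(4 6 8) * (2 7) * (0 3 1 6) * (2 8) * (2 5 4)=(0 3 1 6 5 4)(2 7 8)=[3, 6, 7, 1, 0, 4, 5, 8, 2]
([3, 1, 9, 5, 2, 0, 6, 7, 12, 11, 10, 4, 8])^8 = (12)(0 5 3)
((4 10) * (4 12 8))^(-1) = (4 8 12 10)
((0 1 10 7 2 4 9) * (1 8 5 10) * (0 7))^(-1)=(0 10 5 8)(2 7 9 4)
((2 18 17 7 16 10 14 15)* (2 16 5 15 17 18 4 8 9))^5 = ((18)(2 4 8 9)(5 15 16 10 14 17 7))^5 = (18)(2 4 8 9)(5 17 10 15 7 14 16)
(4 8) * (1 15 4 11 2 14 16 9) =(1 15 4 8 11 2 14 16 9) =[0, 15, 14, 3, 8, 5, 6, 7, 11, 1, 10, 2, 12, 13, 16, 4, 9]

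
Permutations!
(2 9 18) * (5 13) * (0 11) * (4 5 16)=(0 11)(2 9 18)(4 5 13 16)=[11, 1, 9, 3, 5, 13, 6, 7, 8, 18, 10, 0, 12, 16, 14, 15, 4, 17, 2]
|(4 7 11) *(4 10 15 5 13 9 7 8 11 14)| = 10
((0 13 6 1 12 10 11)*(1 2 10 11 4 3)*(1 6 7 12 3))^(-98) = (0 7 11 13 12)(1 10 6)(2 3 4)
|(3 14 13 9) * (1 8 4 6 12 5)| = |(1 8 4 6 12 5)(3 14 13 9)| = 12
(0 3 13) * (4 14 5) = (0 3 13)(4 14 5) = [3, 1, 2, 13, 14, 4, 6, 7, 8, 9, 10, 11, 12, 0, 5]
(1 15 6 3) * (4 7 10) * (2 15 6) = (1 6 3)(2 15)(4 7 10) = [0, 6, 15, 1, 7, 5, 3, 10, 8, 9, 4, 11, 12, 13, 14, 2]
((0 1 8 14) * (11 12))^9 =(0 1 8 14)(11 12)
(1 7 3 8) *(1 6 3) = (1 7)(3 8 6) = [0, 7, 2, 8, 4, 5, 3, 1, 6]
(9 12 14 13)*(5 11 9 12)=(5 11 9)(12 14 13)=[0, 1, 2, 3, 4, 11, 6, 7, 8, 5, 10, 9, 14, 12, 13]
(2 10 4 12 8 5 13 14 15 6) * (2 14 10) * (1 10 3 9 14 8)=(1 10 4 12)(3 9 14 15 6 8 5 13)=[0, 10, 2, 9, 12, 13, 8, 7, 5, 14, 4, 11, 1, 3, 15, 6]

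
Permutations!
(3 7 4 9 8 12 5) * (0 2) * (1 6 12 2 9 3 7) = [9, 6, 0, 1, 3, 7, 12, 4, 2, 8, 10, 11, 5] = (0 9 8 2)(1 6 12 5 7 4 3)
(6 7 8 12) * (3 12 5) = [0, 1, 2, 12, 4, 3, 7, 8, 5, 9, 10, 11, 6] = (3 12 6 7 8 5)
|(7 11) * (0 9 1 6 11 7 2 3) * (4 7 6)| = 9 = |(0 9 1 4 7 6 11 2 3)|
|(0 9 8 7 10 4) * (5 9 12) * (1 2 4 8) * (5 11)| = 24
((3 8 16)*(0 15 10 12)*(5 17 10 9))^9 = (0 9 17 12 15 5 10)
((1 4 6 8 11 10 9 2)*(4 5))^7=((1 5 4 6 8 11 10 9 2))^7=(1 9 11 6 5 2 10 8 4)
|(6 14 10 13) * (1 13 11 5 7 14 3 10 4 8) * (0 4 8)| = 10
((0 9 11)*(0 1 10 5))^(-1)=(0 5 10 1 11 9)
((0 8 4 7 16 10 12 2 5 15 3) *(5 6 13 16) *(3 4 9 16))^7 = (0 6 10 8 13 12 9 3 2 16)(4 15 5 7)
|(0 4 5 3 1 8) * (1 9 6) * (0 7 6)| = |(0 4 5 3 9)(1 8 7 6)| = 20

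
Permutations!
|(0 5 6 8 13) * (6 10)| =6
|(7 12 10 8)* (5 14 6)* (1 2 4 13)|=12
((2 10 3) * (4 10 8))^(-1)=((2 8 4 10 3))^(-1)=(2 3 10 4 8)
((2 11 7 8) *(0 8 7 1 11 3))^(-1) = (0 3 2 8)(1 11)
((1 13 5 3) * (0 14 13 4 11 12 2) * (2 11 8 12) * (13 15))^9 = ((0 14 15 13 5 3 1 4 8 12 11 2))^9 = (0 12 1 13)(2 8 3 15)(4 5 14 11)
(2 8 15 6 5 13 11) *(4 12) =(2 8 15 6 5 13 11)(4 12) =[0, 1, 8, 3, 12, 13, 5, 7, 15, 9, 10, 2, 4, 11, 14, 6]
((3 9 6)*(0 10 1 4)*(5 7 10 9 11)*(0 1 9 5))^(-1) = (0 11 3 6 9 10 7 5)(1 4)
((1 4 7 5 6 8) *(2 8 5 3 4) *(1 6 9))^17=(1 9 5 6 8 2)(3 7 4)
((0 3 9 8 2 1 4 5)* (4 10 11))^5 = (0 1)(2 5)(3 10)(4 8)(9 11)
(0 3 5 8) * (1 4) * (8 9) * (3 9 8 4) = (0 9 4 1 3 5 8) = [9, 3, 2, 5, 1, 8, 6, 7, 0, 4]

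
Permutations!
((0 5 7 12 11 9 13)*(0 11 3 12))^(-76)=((0 5 7)(3 12)(9 13 11))^(-76)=(0 7 5)(9 11 13)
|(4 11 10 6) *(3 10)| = |(3 10 6 4 11)| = 5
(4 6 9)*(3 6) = [0, 1, 2, 6, 3, 5, 9, 7, 8, 4] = (3 6 9 4)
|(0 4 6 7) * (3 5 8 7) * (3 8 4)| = |(0 3 5 4 6 8 7)| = 7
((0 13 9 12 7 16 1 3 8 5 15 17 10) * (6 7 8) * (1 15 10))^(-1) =(0 10 5 8 12 9 13)(1 17 15 16 7 6 3)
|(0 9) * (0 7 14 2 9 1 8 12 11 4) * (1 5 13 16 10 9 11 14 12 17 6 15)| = |(0 5 13 16 10 9 7 12 14 2 11 4)(1 8 17 6 15)| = 60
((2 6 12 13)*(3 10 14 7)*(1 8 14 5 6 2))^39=(1 13 12 6 5 10 3 7 14 8)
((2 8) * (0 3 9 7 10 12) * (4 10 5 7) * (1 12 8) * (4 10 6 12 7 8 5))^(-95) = ((0 3 9 10 5 8 2 1 7 4 6 12))^(-95) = (0 3 9 10 5 8 2 1 7 4 6 12)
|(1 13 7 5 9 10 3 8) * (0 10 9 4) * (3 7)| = |(0 10 7 5 4)(1 13 3 8)| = 20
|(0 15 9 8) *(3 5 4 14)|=4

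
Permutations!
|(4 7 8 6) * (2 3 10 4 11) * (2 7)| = 4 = |(2 3 10 4)(6 11 7 8)|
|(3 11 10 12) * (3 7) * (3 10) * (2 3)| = 3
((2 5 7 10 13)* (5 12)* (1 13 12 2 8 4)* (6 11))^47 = ((1 13 8 4)(5 7 10 12)(6 11))^47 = (1 4 8 13)(5 12 10 7)(6 11)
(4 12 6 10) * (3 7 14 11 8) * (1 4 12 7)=(1 4 7 14 11 8 3)(6 10 12)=[0, 4, 2, 1, 7, 5, 10, 14, 3, 9, 12, 8, 6, 13, 11]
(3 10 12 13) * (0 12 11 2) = (0 12 13 3 10 11 2) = [12, 1, 0, 10, 4, 5, 6, 7, 8, 9, 11, 2, 13, 3]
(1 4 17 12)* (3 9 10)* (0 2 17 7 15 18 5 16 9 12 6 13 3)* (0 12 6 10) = (0 2 17 10 12 1 4 7 15 18 5 16 9)(3 6 13) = [2, 4, 17, 6, 7, 16, 13, 15, 8, 0, 12, 11, 1, 3, 14, 18, 9, 10, 5]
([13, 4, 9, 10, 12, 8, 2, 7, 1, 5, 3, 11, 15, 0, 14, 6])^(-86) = (1 6 8 15 5 12 9 4 2)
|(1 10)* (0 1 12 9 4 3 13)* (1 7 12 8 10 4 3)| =|(0 7 12 9 3 13)(1 4)(8 10)| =6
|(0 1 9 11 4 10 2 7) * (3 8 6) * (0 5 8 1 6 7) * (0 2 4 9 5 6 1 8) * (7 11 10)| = |(0 1 5)(3 8 11 9 10 4 7 6)| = 24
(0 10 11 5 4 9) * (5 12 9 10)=(0 5 4 10 11 12 9)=[5, 1, 2, 3, 10, 4, 6, 7, 8, 0, 11, 12, 9]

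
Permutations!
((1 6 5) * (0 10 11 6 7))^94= ((0 10 11 6 5 1 7))^94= (0 6 7 11 1 10 5)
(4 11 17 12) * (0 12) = [12, 1, 2, 3, 11, 5, 6, 7, 8, 9, 10, 17, 4, 13, 14, 15, 16, 0] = (0 12 4 11 17)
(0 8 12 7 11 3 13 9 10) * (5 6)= (0 8 12 7 11 3 13 9 10)(5 6)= [8, 1, 2, 13, 4, 6, 5, 11, 12, 10, 0, 3, 7, 9]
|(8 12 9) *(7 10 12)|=5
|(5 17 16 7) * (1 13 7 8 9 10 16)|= |(1 13 7 5 17)(8 9 10 16)|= 20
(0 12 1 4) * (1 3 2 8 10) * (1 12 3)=(0 3 2 8 10 12 1 4)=[3, 4, 8, 2, 0, 5, 6, 7, 10, 9, 12, 11, 1]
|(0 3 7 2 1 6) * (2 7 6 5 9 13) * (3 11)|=|(0 11 3 6)(1 5 9 13 2)|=20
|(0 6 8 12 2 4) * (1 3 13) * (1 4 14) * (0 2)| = |(0 6 8 12)(1 3 13 4 2 14)| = 12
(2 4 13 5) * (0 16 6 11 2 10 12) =(0 16 6 11 2 4 13 5 10 12) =[16, 1, 4, 3, 13, 10, 11, 7, 8, 9, 12, 2, 0, 5, 14, 15, 6]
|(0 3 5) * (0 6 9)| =5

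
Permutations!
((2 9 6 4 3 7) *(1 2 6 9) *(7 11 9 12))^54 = (3 6 12 11 4 7 9)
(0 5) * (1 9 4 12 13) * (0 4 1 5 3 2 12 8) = (0 3 2 12 13 5 4 8)(1 9) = [3, 9, 12, 2, 8, 4, 6, 7, 0, 1, 10, 11, 13, 5]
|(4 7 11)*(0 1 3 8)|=|(0 1 3 8)(4 7 11)|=12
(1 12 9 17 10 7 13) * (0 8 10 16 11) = [8, 12, 2, 3, 4, 5, 6, 13, 10, 17, 7, 0, 9, 1, 14, 15, 11, 16] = (0 8 10 7 13 1 12 9 17 16 11)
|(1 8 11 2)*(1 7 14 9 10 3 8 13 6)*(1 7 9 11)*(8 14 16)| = |(1 13 6 7 16 8)(2 9 10 3 14 11)| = 6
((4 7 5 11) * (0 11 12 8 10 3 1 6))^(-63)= (0 7 8 1 11 5 10 6 4 12 3)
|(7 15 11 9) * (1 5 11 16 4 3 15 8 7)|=4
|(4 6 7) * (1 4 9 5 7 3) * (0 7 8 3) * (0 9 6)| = 9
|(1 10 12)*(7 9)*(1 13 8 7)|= |(1 10 12 13 8 7 9)|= 7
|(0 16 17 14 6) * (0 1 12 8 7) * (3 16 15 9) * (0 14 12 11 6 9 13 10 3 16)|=105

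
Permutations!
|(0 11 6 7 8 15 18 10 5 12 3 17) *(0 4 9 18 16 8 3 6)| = 30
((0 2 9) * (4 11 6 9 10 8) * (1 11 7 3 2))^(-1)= ((0 1 11 6 9)(2 10 8 4 7 3))^(-1)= (0 9 6 11 1)(2 3 7 4 8 10)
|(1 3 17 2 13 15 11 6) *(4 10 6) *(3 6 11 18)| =|(1 6)(2 13 15 18 3 17)(4 10 11)| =6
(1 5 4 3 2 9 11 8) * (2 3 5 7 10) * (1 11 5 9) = (1 7 10 2)(4 9 5)(8 11) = [0, 7, 1, 3, 9, 4, 6, 10, 11, 5, 2, 8]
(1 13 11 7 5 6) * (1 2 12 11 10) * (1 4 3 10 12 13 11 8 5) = [0, 11, 13, 10, 3, 6, 2, 1, 5, 9, 4, 7, 8, 12] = (1 11 7)(2 13 12 8 5 6)(3 10 4)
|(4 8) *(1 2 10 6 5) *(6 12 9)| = 14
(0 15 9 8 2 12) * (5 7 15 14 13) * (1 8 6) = (0 14 13 5 7 15 9 6 1 8 2 12) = [14, 8, 12, 3, 4, 7, 1, 15, 2, 6, 10, 11, 0, 5, 13, 9]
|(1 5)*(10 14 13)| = 6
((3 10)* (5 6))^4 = ((3 10)(5 6))^4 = (10)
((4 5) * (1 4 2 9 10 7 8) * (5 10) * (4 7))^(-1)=(1 8 7)(2 5 9)(4 10)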